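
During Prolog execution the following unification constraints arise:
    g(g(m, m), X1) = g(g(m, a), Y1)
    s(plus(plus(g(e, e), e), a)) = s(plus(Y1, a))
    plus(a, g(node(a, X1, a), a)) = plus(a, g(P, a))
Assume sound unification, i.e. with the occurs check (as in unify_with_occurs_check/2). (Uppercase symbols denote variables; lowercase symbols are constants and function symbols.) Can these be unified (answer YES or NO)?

Decompose g/2: g(m, m) = g(m, a),  X1 = Y1.
Decompose g/2: m = m,  m = a.
Delete trivial equation m = m.
Clash: constants m and a differ; no unifier exists.

NO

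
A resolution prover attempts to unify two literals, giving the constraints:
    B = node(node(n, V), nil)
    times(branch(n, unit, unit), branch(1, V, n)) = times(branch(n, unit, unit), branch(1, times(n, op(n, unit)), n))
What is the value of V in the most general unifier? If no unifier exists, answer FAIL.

Bind B := node(node(n, V), nil); no other remaining equation mentions B.
Decompose times/2: branch(n, unit, unit) = branch(n, unit, unit),  branch(1, V, n) = branch(1, times(n, op(n, unit)), n).
Delete trivial equation branch(n, unit, unit) = branch(n, unit, unit).
Decompose branch/3: 1 = 1,  V = times(n, op(n, unit)),  n = n.
Delete trivial equation 1 = 1.
Bind V := times(n, op(n, unit)); no other remaining equation mentions V. Substituting into the earlier binding gives B := node(node(n, times(n, op(n, unit))), nil).
Delete trivial equation n = n.
MGU = { B -> node(node(n, times(n, op(n, unit))), nil), V -> times(n, op(n, unit)) }, so V -> times(n, op(n, unit)).

times(n, op(n, unit))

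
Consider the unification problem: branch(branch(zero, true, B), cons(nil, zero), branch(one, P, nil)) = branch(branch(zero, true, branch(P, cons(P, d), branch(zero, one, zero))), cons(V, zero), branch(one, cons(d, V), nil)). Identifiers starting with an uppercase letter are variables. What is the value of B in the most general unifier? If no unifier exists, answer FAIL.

Decompose branch/3: branch(zero, true, B) = branch(zero, true, branch(P, cons(P, d), branch(zero, one, zero))),  cons(nil, zero) = cons(V, zero),  branch(one, P, nil) = branch(one, cons(d, V), nil).
Decompose branch/3: zero = zero,  true = true,  B = branch(P, cons(P, d), branch(zero, one, zero)).
Delete trivial equation zero = zero.
Delete trivial equation true = true.
Bind B := branch(P, cons(P, d), branch(zero, one, zero)); no other remaining equation mentions B.
Decompose cons/2: nil = V,  zero = zero.
Bind V := nil; substituting into the one remaining equation that mentions V gives: branch(one, P, nil) = branch(one, cons(d, nil), nil).
Delete trivial equation zero = zero.
Decompose branch/3: one = one,  P = cons(d, nil),  nil = nil.
Delete trivial equation one = one.
Bind P := cons(d, nil); no other remaining equation mentions P. Substituting into the earlier binding gives B := branch(cons(d, nil), cons(cons(d, nil), d), branch(zero, one, zero)).
Delete trivial equation nil = nil.
MGU = { B -> branch(cons(d, nil), cons(cons(d, nil), d), branch(zero, one, zero)), V -> nil, P -> cons(d, nil) }, so B -> branch(cons(d, nil), cons(cons(d, nil), d), branch(zero, one, zero)).

branch(cons(d, nil), cons(cons(d, nil), d), branch(zero, one, zero))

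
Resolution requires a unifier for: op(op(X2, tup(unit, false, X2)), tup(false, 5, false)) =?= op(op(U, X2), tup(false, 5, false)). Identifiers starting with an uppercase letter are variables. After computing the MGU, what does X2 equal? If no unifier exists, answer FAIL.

FAIL

Decompose op/2: op(X2, tup(unit, false, X2)) =?= op(U, X2),  tup(false, 5, false) =?= tup(false, 5, false).
Decompose op/2: X2 =?= U,  tup(unit, false, X2) =?= X2.
Bind X2 := U; substituting into the one remaining equation that mentions X2 gives: tup(unit, false, U) =?= U.
Occurs check fails: U occurs in tup(unit, false, U); the equation U =?= tup(unit, false, U) has no finite solution.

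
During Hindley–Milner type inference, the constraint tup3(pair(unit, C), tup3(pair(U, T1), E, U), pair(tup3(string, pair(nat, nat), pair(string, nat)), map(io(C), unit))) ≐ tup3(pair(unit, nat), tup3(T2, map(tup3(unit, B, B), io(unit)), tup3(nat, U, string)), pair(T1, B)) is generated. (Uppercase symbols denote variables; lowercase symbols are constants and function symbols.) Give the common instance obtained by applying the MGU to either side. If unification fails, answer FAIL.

Decompose tup3/3: pair(unit, C) ≐ pair(unit, nat),  tup3(pair(U, T1), E, U) ≐ tup3(T2, map(tup3(unit, B, B), io(unit)), tup3(nat, U, string)),  pair(tup3(string, pair(nat, nat), pair(string, nat)), map(io(C), unit)) ≐ pair(T1, B).
Decompose pair/2: unit ≐ unit,  C ≐ nat.
Delete trivial equation unit ≐ unit.
Bind C := nat; substituting into the one remaining equation that mentions C gives: pair(tup3(string, pair(nat, nat), pair(string, nat)), map(io(nat), unit)) ≐ pair(T1, B).
Decompose tup3/3: pair(U, T1) ≐ T2,  E ≐ map(tup3(unit, B, B), io(unit)),  U ≐ tup3(nat, U, string).
Bind T2 := pair(U, T1); no other remaining equation mentions T2.
Bind E := map(tup3(unit, B, B), io(unit)); no other remaining equation mentions E.
Occurs check fails: U occurs in tup3(nat, U, string); the equation U ≐ tup3(nat, U, string) has no finite solution.

FAIL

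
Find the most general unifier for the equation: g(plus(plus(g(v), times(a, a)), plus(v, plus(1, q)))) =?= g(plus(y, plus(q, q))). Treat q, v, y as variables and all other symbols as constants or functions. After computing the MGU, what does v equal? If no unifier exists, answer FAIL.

Decompose g/1: plus(plus(g(v), times(a, a)), plus(v, plus(1, q))) =?= plus(y, plus(q, q)).
Decompose plus/2: plus(g(v), times(a, a)) =?= y,  plus(v, plus(1, q)) =?= plus(q, q).
Bind y := plus(g(v), times(a, a)); no other remaining equation mentions y.
Decompose plus/2: v =?= q,  plus(1, q) =?= q.
Bind v := q; no other remaining equation mentions v. Substituting into the earlier binding gives y := plus(g(q), times(a, a)).
Occurs check fails: q occurs in plus(1, q); the equation q =?= plus(1, q) has no finite solution.

FAIL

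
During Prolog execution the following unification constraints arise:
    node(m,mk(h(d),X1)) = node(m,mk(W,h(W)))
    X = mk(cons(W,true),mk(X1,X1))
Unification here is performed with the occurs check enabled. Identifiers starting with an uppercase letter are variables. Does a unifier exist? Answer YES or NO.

YES

Decompose node/2: m = m,  mk(h(d),X1) = mk(W,h(W)).
Delete trivial equation m = m.
Decompose mk/2: h(d) = W,  X1 = h(W).
Bind W := h(d); substituting into the remaining equations gives: X1 = h(h(d)),  X = mk(cons(h(d),true),mk(X1,X1)).
Bind X1 := h(h(d)); substituting into the remaining equation gives: X = mk(cons(h(d),true),mk(h(h(d)),h(h(d)))).
Bind X := mk(cons(h(d),true),mk(h(h(d)),h(h(d)))).
No equations remain and no clash or occurs-check failure arose, so a unifier exists.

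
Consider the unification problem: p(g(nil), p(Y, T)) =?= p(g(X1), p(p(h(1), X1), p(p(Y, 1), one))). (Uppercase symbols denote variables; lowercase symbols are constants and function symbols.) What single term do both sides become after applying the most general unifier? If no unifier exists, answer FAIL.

Decompose p/2: g(nil) =?= g(X1),  p(Y, T) =?= p(p(h(1), X1), p(p(Y, 1), one)).
Decompose g/1: nil =?= X1.
Bind X1 := nil; substituting into the remaining equation gives: p(Y, T) =?= p(p(h(1), nil), p(p(Y, 1), one)).
Decompose p/2: Y =?= p(h(1), nil),  T =?= p(p(Y, 1), one).
Bind Y := p(h(1), nil); substituting into the remaining equation gives: T =?= p(p(p(h(1), nil), 1), one).
Bind T := p(p(p(h(1), nil), 1), one).
Applying the MGU to either side gives p(g(nil), p(p(h(1), nil), p(p(p(h(1), nil), 1), one))).

p(g(nil), p(p(h(1), nil), p(p(p(h(1), nil), 1), one)))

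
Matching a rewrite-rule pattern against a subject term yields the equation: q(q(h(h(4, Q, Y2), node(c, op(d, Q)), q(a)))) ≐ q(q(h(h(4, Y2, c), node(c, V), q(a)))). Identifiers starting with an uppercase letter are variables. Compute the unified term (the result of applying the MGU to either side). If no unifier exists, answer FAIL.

Decompose q/1: q(h(h(4, Q, Y2), node(c, op(d, Q)), q(a))) ≐ q(h(h(4, Y2, c), node(c, V), q(a))).
Decompose q/1: h(h(4, Q, Y2), node(c, op(d, Q)), q(a)) ≐ h(h(4, Y2, c), node(c, V), q(a)).
Decompose h/3: h(4, Q, Y2) ≐ h(4, Y2, c),  node(c, op(d, Q)) ≐ node(c, V),  q(a) ≐ q(a).
Decompose h/3: 4 ≐ 4,  Q ≐ Y2,  Y2 ≐ c.
Delete trivial equation 4 ≐ 4.
Bind Q := Y2; substituting into the one remaining equation that mentions Q gives: node(c, op(d, Y2)) ≐ node(c, V).
Bind Y2 := c; substituting into the one remaining equation that mentions Y2 gives: node(c, op(d, c)) ≐ node(c, V). Substituting into the earlier binding gives Q := c.
Decompose node/2: c ≐ c,  op(d, c) ≐ V.
Delete trivial equation c ≐ c.
Bind V := op(d, c); no other remaining equation mentions V.
Delete trivial equation q(a) ≐ q(a).
Applying the MGU to either side gives q(q(h(h(4, c, c), node(c, op(d, c)), q(a)))).

q(q(h(h(4, c, c), node(c, op(d, c)), q(a))))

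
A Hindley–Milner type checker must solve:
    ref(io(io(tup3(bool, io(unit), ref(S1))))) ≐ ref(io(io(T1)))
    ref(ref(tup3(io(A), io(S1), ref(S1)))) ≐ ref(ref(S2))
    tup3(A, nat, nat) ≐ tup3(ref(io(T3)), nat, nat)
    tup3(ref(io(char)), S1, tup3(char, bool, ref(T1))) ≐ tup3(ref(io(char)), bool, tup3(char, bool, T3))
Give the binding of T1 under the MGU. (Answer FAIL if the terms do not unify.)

Decompose ref/1: io(io(tup3(bool, io(unit), ref(S1)))) ≐ io(io(T1)).
Decompose io/1: io(tup3(bool, io(unit), ref(S1))) ≐ io(T1).
Decompose io/1: tup3(bool, io(unit), ref(S1)) ≐ T1.
Bind T1 := tup3(bool, io(unit), ref(S1)); substituting into the one remaining equation that mentions T1 gives: tup3(ref(io(char)), S1, tup3(char, bool, ref(tup3(bool, io(unit), ref(S1))))) ≐ tup3(ref(io(char)), bool, tup3(char, bool, T3)).
Decompose ref/1: ref(tup3(io(A), io(S1), ref(S1))) ≐ ref(S2).
Decompose ref/1: tup3(io(A), io(S1), ref(S1)) ≐ S2.
Bind S2 := tup3(io(A), io(S1), ref(S1)); no other remaining equation mentions S2.
Decompose tup3/3: A ≐ ref(io(T3)),  nat ≐ nat,  nat ≐ nat.
Bind A := ref(io(T3)); no other remaining equation mentions A. Substituting into the earlier binding gives S2 := tup3(io(ref(io(T3))), io(S1), ref(S1)).
Delete trivial equation nat ≐ nat.
Delete trivial equation nat ≐ nat.
Decompose tup3/3: ref(io(char)) ≐ ref(io(char)),  S1 ≐ bool,  tup3(char, bool, ref(tup3(bool, io(unit), ref(S1)))) ≐ tup3(char, bool, T3).
Delete trivial equation ref(io(char)) ≐ ref(io(char)).
Bind S1 := bool; substituting into the remaining equation gives: tup3(char, bool, ref(tup3(bool, io(unit), ref(bool)))) ≐ tup3(char, bool, T3). Substituting into the earlier bindings gives T1 := tup3(bool, io(unit), ref(bool)), S2 := tup3(io(ref(io(T3))), io(bool), ref(bool)).
Decompose tup3/3: char ≐ char,  bool ≐ bool,  ref(tup3(bool, io(unit), ref(bool))) ≐ T3.
Delete trivial equation char ≐ char.
Delete trivial equation bool ≐ bool.
Bind T3 := ref(tup3(bool, io(unit), ref(bool))). Substituting into the earlier bindings gives S2 := tup3(io(ref(io(ref(tup3(bool, io(unit), ref(bool)))))), io(bool), ref(bool)), A := ref(io(ref(tup3(bool, io(unit), ref(bool))))).
MGU = { T1 ↦ tup3(bool, io(unit), ref(bool)), S2 ↦ tup3(io(ref(io(ref(tup3(bool, io(unit), ref(bool)))))), io(bool), ref(bool)), A ↦ ref(io(ref(tup3(bool, io(unit), ref(bool))))), S1 ↦ bool, T3 ↦ ref(tup3(bool, io(unit), ref(bool))) }, so T1 ↦ tup3(bool, io(unit), ref(bool)).

tup3(bool, io(unit), ref(bool))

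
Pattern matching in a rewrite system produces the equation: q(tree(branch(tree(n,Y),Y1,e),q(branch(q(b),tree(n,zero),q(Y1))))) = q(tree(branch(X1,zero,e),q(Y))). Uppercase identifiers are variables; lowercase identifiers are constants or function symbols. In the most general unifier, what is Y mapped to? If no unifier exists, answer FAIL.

Decompose q/1: tree(branch(tree(n,Y),Y1,e),q(branch(q(b),tree(n,zero),q(Y1)))) = tree(branch(X1,zero,e),q(Y)).
Decompose tree/2: branch(tree(n,Y),Y1,e) = branch(X1,zero,e),  q(branch(q(b),tree(n,zero),q(Y1))) = q(Y).
Decompose branch/3: tree(n,Y) = X1,  Y1 = zero,  e = e.
Bind X1 := tree(n,Y); no other remaining equation mentions X1.
Bind Y1 := zero; substituting into the one remaining equation that mentions Y1 gives: q(branch(q(b),tree(n,zero),q(zero))) = q(Y).
Delete trivial equation e = e.
Decompose q/1: branch(q(b),tree(n,zero),q(zero)) = Y.
Bind Y := branch(q(b),tree(n,zero),q(zero)). Substituting into the earlier binding gives X1 := tree(n,branch(q(b),tree(n,zero),q(zero))).
MGU = { X1 := tree(n,branch(q(b),tree(n,zero),q(zero))), Y1 := zero, Y := branch(q(b),tree(n,zero),q(zero)) }, so Y := branch(q(b),tree(n,zero),q(zero)).

branch(q(b),tree(n,zero),q(zero))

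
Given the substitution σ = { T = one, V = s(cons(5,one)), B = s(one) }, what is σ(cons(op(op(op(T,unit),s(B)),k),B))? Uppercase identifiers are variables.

cons(op(op(op(one,unit),s(s(one))),k),s(one))

Replace each occurrence of T with one.
Replace each occurrence of B with s(one).
Result: cons(op(op(op(one,unit),s(s(one))),k),s(one)).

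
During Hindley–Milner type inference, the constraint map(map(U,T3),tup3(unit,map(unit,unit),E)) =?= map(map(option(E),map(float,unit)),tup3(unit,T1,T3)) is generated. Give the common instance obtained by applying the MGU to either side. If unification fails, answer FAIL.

map(map(option(map(float,unit)),map(float,unit)),tup3(unit,map(unit,unit),map(float,unit)))

Decompose map/2: map(U,T3) =?= map(option(E),map(float,unit)),  tup3(unit,map(unit,unit),E) =?= tup3(unit,T1,T3).
Decompose map/2: U =?= option(E),  T3 =?= map(float,unit).
Bind U := option(E); no other remaining equation mentions U.
Bind T3 := map(float,unit); substituting into the remaining equation gives: tup3(unit,map(unit,unit),E) =?= tup3(unit,T1,map(float,unit)).
Decompose tup3/3: unit =?= unit,  map(unit,unit) =?= T1,  E =?= map(float,unit).
Delete trivial equation unit =?= unit.
Bind T1 := map(unit,unit); no other remaining equation mentions T1.
Bind E := map(float,unit). Substituting into the earlier binding gives U := option(map(float,unit)).
Applying the MGU to either side gives map(map(option(map(float,unit)),map(float,unit)),tup3(unit,map(unit,unit),map(float,unit))).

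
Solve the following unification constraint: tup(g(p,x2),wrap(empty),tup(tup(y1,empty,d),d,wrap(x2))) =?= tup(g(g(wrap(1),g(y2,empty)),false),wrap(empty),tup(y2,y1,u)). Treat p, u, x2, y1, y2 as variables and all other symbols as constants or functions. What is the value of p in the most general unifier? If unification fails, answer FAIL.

g(wrap(1),g(tup(d,empty,d),empty))

Decompose tup/3: g(p,x2) =?= g(g(wrap(1),g(y2,empty)),false),  wrap(empty) =?= wrap(empty),  tup(tup(y1,empty,d),d,wrap(x2)) =?= tup(y2,y1,u).
Decompose g/2: p =?= g(wrap(1),g(y2,empty)),  x2 =?= false.
Bind p := g(wrap(1),g(y2,empty)); no other remaining equation mentions p.
Bind x2 := false; substituting into the one remaining equation that mentions x2 gives: tup(tup(y1,empty,d),d,wrap(false)) =?= tup(y2,y1,u).
Delete trivial equation wrap(empty) =?= wrap(empty).
Decompose tup/3: tup(y1,empty,d) =?= y2,  d =?= y1,  wrap(false) =?= u.
Bind y2 := tup(y1,empty,d); no other remaining equation mentions y2. Substituting into the earlier binding gives p := g(wrap(1),g(tup(y1,empty,d),empty)).
Bind y1 := d; no other remaining equation mentions y1. Substituting into the earlier bindings gives p := g(wrap(1),g(tup(d,empty,d),empty)), y2 := tup(d,empty,d).
Bind u := wrap(false).
MGU = { p := g(wrap(1),g(tup(d,empty,d),empty)), x2 := false, y2 := tup(d,empty,d), y1 := d, u := wrap(false) }, so p := g(wrap(1),g(tup(d,empty,d),empty)).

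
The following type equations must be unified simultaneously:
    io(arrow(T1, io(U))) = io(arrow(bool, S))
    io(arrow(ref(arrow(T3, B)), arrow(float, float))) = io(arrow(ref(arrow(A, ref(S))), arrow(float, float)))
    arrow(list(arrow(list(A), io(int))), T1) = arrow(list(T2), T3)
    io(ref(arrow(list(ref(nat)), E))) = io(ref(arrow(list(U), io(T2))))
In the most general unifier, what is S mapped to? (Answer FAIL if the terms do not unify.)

Decompose io/1: arrow(T1, io(U)) = arrow(bool, S).
Decompose arrow/2: T1 = bool,  io(U) = S.
Bind T1 := bool; substituting into the one remaining equation that mentions T1 gives: arrow(list(arrow(list(A), io(int))), bool) = arrow(list(T2), T3).
Bind S := io(U); substituting into the one remaining equation that mentions S gives: io(arrow(ref(arrow(T3, B)), arrow(float, float))) = io(arrow(ref(arrow(A, ref(io(U)))), arrow(float, float))).
Decompose io/1: arrow(ref(arrow(T3, B)), arrow(float, float)) = arrow(ref(arrow(A, ref(io(U)))), arrow(float, float)).
Decompose arrow/2: ref(arrow(T3, B)) = ref(arrow(A, ref(io(U)))),  arrow(float, float) = arrow(float, float).
Decompose ref/1: arrow(T3, B) = arrow(A, ref(io(U))).
Decompose arrow/2: T3 = A,  B = ref(io(U)).
Bind T3 := A; substituting into the one remaining equation that mentions T3 gives: arrow(list(arrow(list(A), io(int))), bool) = arrow(list(T2), A).
Bind B := ref(io(U)); no other remaining equation mentions B.
Delete trivial equation arrow(float, float) = arrow(float, float).
Decompose arrow/2: list(arrow(list(A), io(int))) = list(T2),  bool = A.
Decompose list/1: arrow(list(A), io(int)) = T2.
Bind T2 := arrow(list(A), io(int)); substituting into the one remaining equation that mentions T2 gives: io(ref(arrow(list(ref(nat)), E))) = io(ref(arrow(list(U), io(arrow(list(A), io(int)))))).
Bind A := bool; substituting into the remaining equation gives: io(ref(arrow(list(ref(nat)), E))) = io(ref(arrow(list(U), io(arrow(list(bool), io(int)))))). Substituting into the earlier bindings gives T3 := bool, T2 := arrow(list(bool), io(int)).
Decompose io/1: ref(arrow(list(ref(nat)), E)) = ref(arrow(list(U), io(arrow(list(bool), io(int))))).
Decompose ref/1: arrow(list(ref(nat)), E) = arrow(list(U), io(arrow(list(bool), io(int)))).
Decompose arrow/2: list(ref(nat)) = list(U),  E = io(arrow(list(bool), io(int))).
Decompose list/1: ref(nat) = U.
Bind U := ref(nat); no other remaining equation mentions U. Substituting into the earlier bindings gives S := io(ref(nat)), B := ref(io(ref(nat))).
Bind E := io(arrow(list(bool), io(int))).
MGU = { T1 ↦ bool, S ↦ io(ref(nat)), T3 ↦ bool, B ↦ ref(io(ref(nat))), T2 ↦ arrow(list(bool), io(int)), A ↦ bool, U ↦ ref(nat), E ↦ io(arrow(list(bool), io(int))) }, so S ↦ io(ref(nat)).

io(ref(nat))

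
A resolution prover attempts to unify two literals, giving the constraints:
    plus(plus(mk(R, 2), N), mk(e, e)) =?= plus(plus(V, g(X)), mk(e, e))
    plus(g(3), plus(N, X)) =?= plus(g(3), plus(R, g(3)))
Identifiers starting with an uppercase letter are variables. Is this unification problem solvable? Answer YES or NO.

Decompose plus/2: plus(mk(R, 2), N) =?= plus(V, g(X)),  mk(e, e) =?= mk(e, e).
Decompose plus/2: mk(R, 2) =?= V,  N =?= g(X).
Bind V := mk(R, 2); no other remaining equation mentions V.
Bind N := g(X); substituting into the one remaining equation that mentions N gives: plus(g(3), plus(g(X), X)) =?= plus(g(3), plus(R, g(3))).
Delete trivial equation mk(e, e) =?= mk(e, e).
Decompose plus/2: g(3) =?= g(3),  plus(g(X), X) =?= plus(R, g(3)).
Delete trivial equation g(3) =?= g(3).
Decompose plus/2: g(X) =?= R,  X =?= g(3).
Bind R := g(X); no other remaining equation mentions R. Substituting into the earlier binding gives V := mk(g(X), 2).
Bind X := g(3). Substituting into the earlier bindings gives V := mk(g(g(3)), 2), N := g(g(3)), R := g(g(3)).
No equations remain and no clash or occurs-check failure arose, so a unifier exists.

YES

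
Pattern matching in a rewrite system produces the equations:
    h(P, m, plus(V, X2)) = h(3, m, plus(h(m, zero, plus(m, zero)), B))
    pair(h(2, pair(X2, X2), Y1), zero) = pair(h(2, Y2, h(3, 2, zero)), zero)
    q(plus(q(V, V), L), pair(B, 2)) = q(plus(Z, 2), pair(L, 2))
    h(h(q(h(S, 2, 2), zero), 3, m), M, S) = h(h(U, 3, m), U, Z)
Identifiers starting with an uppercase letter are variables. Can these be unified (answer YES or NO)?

YES

Decompose h/3: P = 3,  m = m,  plus(V, X2) = plus(h(m, zero, plus(m, zero)), B).
Bind P := 3; no other remaining equation mentions P.
Delete trivial equation m = m.
Decompose plus/2: V = h(m, zero, plus(m, zero)),  X2 = B.
Bind V := h(m, zero, plus(m, zero)); substituting into the one remaining equation that mentions V gives: q(plus(q(h(m, zero, plus(m, zero)), h(m, zero, plus(m, zero))), L), pair(B, 2)) = q(plus(Z, 2), pair(L, 2)).
Bind X2 := B; substituting into the one remaining equation that mentions X2 gives: pair(h(2, pair(B, B), Y1), zero) = pair(h(2, Y2, h(3, 2, zero)), zero).
Decompose pair/2: h(2, pair(B, B), Y1) = h(2, Y2, h(3, 2, zero)),  zero = zero.
Decompose h/3: 2 = 2,  pair(B, B) = Y2,  Y1 = h(3, 2, zero).
Delete trivial equation 2 = 2.
Bind Y2 := pair(B, B); no other remaining equation mentions Y2.
Bind Y1 := h(3, 2, zero); no other remaining equation mentions Y1.
Delete trivial equation zero = zero.
Decompose q/2: plus(q(h(m, zero, plus(m, zero)), h(m, zero, plus(m, zero))), L) = plus(Z, 2),  pair(B, 2) = pair(L, 2).
Decompose plus/2: q(h(m, zero, plus(m, zero)), h(m, zero, plus(m, zero))) = Z,  L = 2.
Bind Z := q(h(m, zero, plus(m, zero)), h(m, zero, plus(m, zero))); substituting into the one remaining equation that mentions Z gives: h(h(q(h(S, 2, 2), zero), 3, m), M, S) = h(h(U, 3, m), U, q(h(m, zero, plus(m, zero)), h(m, zero, plus(m, zero)))).
Bind L := 2; substituting into the one remaining equation that mentions L gives: pair(B, 2) = pair(2, 2).
Decompose pair/2: B = 2,  2 = 2.
Bind B := 2; no other remaining equation mentions B. Substituting into the earlier bindings gives X2 := 2, Y2 := pair(2, 2).
Delete trivial equation 2 = 2.
Decompose h/3: h(q(h(S, 2, 2), zero), 3, m) = h(U, 3, m),  M = U,  S = q(h(m, zero, plus(m, zero)), h(m, zero, plus(m, zero))).
Decompose h/3: q(h(S, 2, 2), zero) = U,  3 = 3,  m = m.
Bind U := q(h(S, 2, 2), zero); substituting into the one remaining equation that mentions U gives: M = q(h(S, 2, 2), zero).
Delete trivial equation 3 = 3.
Delete trivial equation m = m.
Bind M := q(h(S, 2, 2), zero); no other remaining equation mentions M.
Bind S := q(h(m, zero, plus(m, zero)), h(m, zero, plus(m, zero))). Substituting into the earlier bindings gives U := q(h(q(h(m, zero, plus(m, zero)), h(m, zero, plus(m, zero))), 2, 2), zero), M := q(h(q(h(m, zero, plus(m, zero)), h(m, zero, plus(m, zero))), 2, 2), zero).
No equations remain and no clash or occurs-check failure arose, so a unifier exists.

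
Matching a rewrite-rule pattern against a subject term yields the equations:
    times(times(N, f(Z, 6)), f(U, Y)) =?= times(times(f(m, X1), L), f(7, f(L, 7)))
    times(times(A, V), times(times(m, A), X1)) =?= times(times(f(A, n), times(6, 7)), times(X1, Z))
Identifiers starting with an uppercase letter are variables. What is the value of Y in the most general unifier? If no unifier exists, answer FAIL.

FAIL

Decompose times/2: times(N, f(Z, 6)) =?= times(f(m, X1), L),  f(U, Y) =?= f(7, f(L, 7)).
Decompose times/2: N =?= f(m, X1),  f(Z, 6) =?= L.
Bind N := f(m, X1); no other remaining equation mentions N.
Bind L := f(Z, 6); substituting into the one remaining equation that mentions L gives: f(U, Y) =?= f(7, f(f(Z, 6), 7)).
Decompose f/2: U =?= 7,  Y =?= f(f(Z, 6), 7).
Bind U := 7; no other remaining equation mentions U.
Bind Y := f(f(Z, 6), 7); no other remaining equation mentions Y.
Decompose times/2: times(A, V) =?= times(f(A, n), times(6, 7)),  times(times(m, A), X1) =?= times(X1, Z).
Decompose times/2: A =?= f(A, n),  V =?= times(6, 7).
Occurs check fails: A occurs in f(A, n); the equation A =?= f(A, n) has no finite solution.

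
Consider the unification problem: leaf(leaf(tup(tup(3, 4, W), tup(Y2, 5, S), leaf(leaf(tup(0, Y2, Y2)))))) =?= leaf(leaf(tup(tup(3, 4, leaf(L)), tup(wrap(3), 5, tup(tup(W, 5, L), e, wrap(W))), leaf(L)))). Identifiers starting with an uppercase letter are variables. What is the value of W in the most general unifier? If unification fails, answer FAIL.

leaf(leaf(tup(0, wrap(3), wrap(3))))

Decompose leaf/1: leaf(tup(tup(3, 4, W), tup(Y2, 5, S), leaf(leaf(tup(0, Y2, Y2))))) =?= leaf(tup(tup(3, 4, leaf(L)), tup(wrap(3), 5, tup(tup(W, 5, L), e, wrap(W))), leaf(L))).
Decompose leaf/1: tup(tup(3, 4, W), tup(Y2, 5, S), leaf(leaf(tup(0, Y2, Y2)))) =?= tup(tup(3, 4, leaf(L)), tup(wrap(3), 5, tup(tup(W, 5, L), e, wrap(W))), leaf(L)).
Decompose tup/3: tup(3, 4, W) =?= tup(3, 4, leaf(L)),  tup(Y2, 5, S) =?= tup(wrap(3), 5, tup(tup(W, 5, L), e, wrap(W))),  leaf(leaf(tup(0, Y2, Y2))) =?= leaf(L).
Decompose tup/3: 3 =?= 3,  4 =?= 4,  W =?= leaf(L).
Delete trivial equation 3 =?= 3.
Delete trivial equation 4 =?= 4.
Bind W := leaf(L); substituting into the one remaining equation that mentions W gives: tup(Y2, 5, S) =?= tup(wrap(3), 5, tup(tup(leaf(L), 5, L), e, wrap(leaf(L)))).
Decompose tup/3: Y2 =?= wrap(3),  5 =?= 5,  S =?= tup(tup(leaf(L), 5, L), e, wrap(leaf(L))).
Bind Y2 := wrap(3); substituting into the one remaining equation that mentions Y2 gives: leaf(leaf(tup(0, wrap(3), wrap(3)))) =?= leaf(L).
Delete trivial equation 5 =?= 5.
Bind S := tup(tup(leaf(L), 5, L), e, wrap(leaf(L))); no other remaining equation mentions S.
Decompose leaf/1: leaf(tup(0, wrap(3), wrap(3))) =?= L.
Bind L := leaf(tup(0, wrap(3), wrap(3))). Substituting into the earlier bindings gives W := leaf(leaf(tup(0, wrap(3), wrap(3)))), S := tup(tup(leaf(leaf(tup(0, wrap(3), wrap(3)))), 5, leaf(tup(0, wrap(3), wrap(3)))), e, wrap(leaf(leaf(tup(0, wrap(3), wrap(3)))))).
MGU = { W ↦ leaf(leaf(tup(0, wrap(3), wrap(3)))), Y2 ↦ wrap(3), S ↦ tup(tup(leaf(leaf(tup(0, wrap(3), wrap(3)))), 5, leaf(tup(0, wrap(3), wrap(3)))), e, wrap(leaf(leaf(tup(0, wrap(3), wrap(3)))))), L ↦ leaf(tup(0, wrap(3), wrap(3))) }, so W ↦ leaf(leaf(tup(0, wrap(3), wrap(3)))).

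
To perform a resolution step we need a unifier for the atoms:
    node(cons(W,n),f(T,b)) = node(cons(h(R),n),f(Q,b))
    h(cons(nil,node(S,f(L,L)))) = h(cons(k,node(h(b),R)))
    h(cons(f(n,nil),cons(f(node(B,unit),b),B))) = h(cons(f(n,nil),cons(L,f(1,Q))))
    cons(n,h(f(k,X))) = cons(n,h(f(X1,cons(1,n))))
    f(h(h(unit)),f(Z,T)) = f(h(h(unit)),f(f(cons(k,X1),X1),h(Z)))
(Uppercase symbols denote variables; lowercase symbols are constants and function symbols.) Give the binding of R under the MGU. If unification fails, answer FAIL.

FAIL

Decompose node/2: cons(W,n) = cons(h(R),n),  f(T,b) = f(Q,b).
Decompose cons/2: W = h(R),  n = n.
Bind W := h(R); no other remaining equation mentions W.
Delete trivial equation n = n.
Decompose f/2: T = Q,  b = b.
Bind T := Q; substituting into the one remaining equation that mentions T gives: f(h(h(unit)),f(Z,Q)) = f(h(h(unit)),f(f(cons(k,X1),X1),h(Z))).
Delete trivial equation b = b.
Decompose h/1: cons(nil,node(S,f(L,L))) = cons(k,node(h(b),R)).
Decompose cons/2: nil = k,  node(S,f(L,L)) = node(h(b),R).
Clash: constants nil and k differ; no unifier exists.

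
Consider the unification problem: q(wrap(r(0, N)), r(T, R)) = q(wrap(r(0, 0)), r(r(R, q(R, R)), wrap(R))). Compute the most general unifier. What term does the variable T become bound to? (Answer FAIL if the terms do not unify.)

FAIL

Decompose q/2: wrap(r(0, N)) = wrap(r(0, 0)),  r(T, R) = r(r(R, q(R, R)), wrap(R)).
Decompose wrap/1: r(0, N) = r(0, 0).
Decompose r/2: 0 = 0,  N = 0.
Delete trivial equation 0 = 0.
Bind N := 0; no other remaining equation mentions N.
Decompose r/2: T = r(R, q(R, R)),  R = wrap(R).
Bind T := r(R, q(R, R)); no other remaining equation mentions T.
Occurs check fails: R occurs in wrap(R); the equation R = wrap(R) has no finite solution.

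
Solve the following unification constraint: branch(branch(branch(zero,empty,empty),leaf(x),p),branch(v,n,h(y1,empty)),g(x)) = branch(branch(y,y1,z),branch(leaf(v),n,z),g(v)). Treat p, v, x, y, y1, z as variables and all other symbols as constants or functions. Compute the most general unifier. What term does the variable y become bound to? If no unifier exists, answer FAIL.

FAIL

Decompose branch/3: branch(branch(zero,empty,empty),leaf(x),p) = branch(y,y1,z),  branch(v,n,h(y1,empty)) = branch(leaf(v),n,z),  g(x) = g(v).
Decompose branch/3: branch(zero,empty,empty) = y,  leaf(x) = y1,  p = z.
Bind y := branch(zero,empty,empty); no other remaining equation mentions y.
Bind y1 := leaf(x); substituting into the one remaining equation that mentions y1 gives: branch(v,n,h(leaf(x),empty)) = branch(leaf(v),n,z).
Bind p := z; no other remaining equation mentions p.
Decompose branch/3: v = leaf(v),  n = n,  h(leaf(x),empty) = z.
Occurs check fails: v occurs in leaf(v); the equation v = leaf(v) has no finite solution.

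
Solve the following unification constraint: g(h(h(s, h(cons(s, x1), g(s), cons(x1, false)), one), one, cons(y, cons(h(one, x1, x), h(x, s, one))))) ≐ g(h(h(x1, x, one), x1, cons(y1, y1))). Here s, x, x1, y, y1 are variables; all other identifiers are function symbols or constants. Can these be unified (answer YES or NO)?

YES

Decompose g/1: h(h(s, h(cons(s, x1), g(s), cons(x1, false)), one), one, cons(y, cons(h(one, x1, x), h(x, s, one)))) ≐ h(h(x1, x, one), x1, cons(y1, y1)).
Decompose h/3: h(s, h(cons(s, x1), g(s), cons(x1, false)), one) ≐ h(x1, x, one),  one ≐ x1,  cons(y, cons(h(one, x1, x), h(x, s, one))) ≐ cons(y1, y1).
Decompose h/3: s ≐ x1,  h(cons(s, x1), g(s), cons(x1, false)) ≐ x,  one ≐ one.
Bind s := x1; substituting into the 2 remaining equations that mention s gives: h(cons(x1, x1), g(x1), cons(x1, false)) ≐ x,  cons(y, cons(h(one, x1, x), h(x, x1, one))) ≐ cons(y1, y1).
Bind x := h(cons(x1, x1), g(x1), cons(x1, false)); substituting into the one remaining equation that mentions x gives: cons(y, cons(h(one, x1, h(cons(x1, x1), g(x1), cons(x1, false))), h(h(cons(x1, x1), g(x1), cons(x1, false)), x1, one))) ≐ cons(y1, y1).
Delete trivial equation one ≐ one.
Bind x1 := one; substituting into the remaining equation gives: cons(y, cons(h(one, one, h(cons(one, one), g(one), cons(one, false))), h(h(cons(one, one), g(one), cons(one, false)), one, one))) ≐ cons(y1, y1). Substituting into the earlier bindings gives s := one, x := h(cons(one, one), g(one), cons(one, false)).
Decompose cons/2: y ≐ y1,  cons(h(one, one, h(cons(one, one), g(one), cons(one, false))), h(h(cons(one, one), g(one), cons(one, false)), one, one)) ≐ y1.
Bind y := y1; no other remaining equation mentions y.
Bind y1 := cons(h(one, one, h(cons(one, one), g(one), cons(one, false))), h(h(cons(one, one), g(one), cons(one, false)), one, one)). Substituting into the earlier binding gives y := cons(h(one, one, h(cons(one, one), g(one), cons(one, false))), h(h(cons(one, one), g(one), cons(one, false)), one, one)).
No equations remain and no clash or occurs-check failure arose, so a unifier exists.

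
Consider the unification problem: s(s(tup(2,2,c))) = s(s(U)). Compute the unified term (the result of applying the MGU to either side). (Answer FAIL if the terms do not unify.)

Decompose s/1: s(tup(2,2,c)) = s(U).
Decompose s/1: tup(2,2,c) = U.
Bind U := tup(2,2,c).
Applying the MGU to either side gives s(s(tup(2,2,c))).

s(s(tup(2,2,c)))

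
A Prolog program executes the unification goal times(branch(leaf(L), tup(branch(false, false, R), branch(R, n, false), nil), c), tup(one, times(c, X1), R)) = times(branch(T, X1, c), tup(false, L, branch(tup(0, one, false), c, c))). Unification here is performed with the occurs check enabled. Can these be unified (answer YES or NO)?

Decompose times/2: branch(leaf(L), tup(branch(false, false, R), branch(R, n, false), nil), c) = branch(T, X1, c),  tup(one, times(c, X1), R) = tup(false, L, branch(tup(0, one, false), c, c)).
Decompose branch/3: leaf(L) = T,  tup(branch(false, false, R), branch(R, n, false), nil) = X1,  c = c.
Bind T := leaf(L); no other remaining equation mentions T.
Bind X1 := tup(branch(false, false, R), branch(R, n, false), nil); substituting into the one remaining equation that mentions X1 gives: tup(one, times(c, tup(branch(false, false, R), branch(R, n, false), nil)), R) = tup(false, L, branch(tup(0, one, false), c, c)).
Delete trivial equation c = c.
Decompose tup/3: one = false,  times(c, tup(branch(false, false, R), branch(R, n, false), nil)) = L,  R = branch(tup(0, one, false), c, c).
Clash: constants one and false differ; no unifier exists.

NO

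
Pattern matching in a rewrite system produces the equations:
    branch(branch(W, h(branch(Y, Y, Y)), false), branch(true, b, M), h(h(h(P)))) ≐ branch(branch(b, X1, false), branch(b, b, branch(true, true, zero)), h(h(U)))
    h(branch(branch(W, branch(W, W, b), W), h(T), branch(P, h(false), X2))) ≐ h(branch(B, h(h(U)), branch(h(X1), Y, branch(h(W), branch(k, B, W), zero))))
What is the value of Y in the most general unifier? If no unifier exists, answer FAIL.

Decompose branch/3: branch(W, h(branch(Y, Y, Y)), false) ≐ branch(b, X1, false),  branch(true, b, M) ≐ branch(b, b, branch(true, true, zero)),  h(h(h(P))) ≐ h(h(U)).
Decompose branch/3: W ≐ b,  h(branch(Y, Y, Y)) ≐ X1,  false ≐ false.
Bind W := b; substituting into the one remaining equation that mentions W gives: h(branch(branch(b, branch(b, b, b), b), h(T), branch(P, h(false), X2))) ≐ h(branch(B, h(h(U)), branch(h(X1), Y, branch(h(b), branch(k, B, b), zero)))).
Bind X1 := h(branch(Y, Y, Y)); substituting into the one remaining equation that mentions X1 gives: h(branch(branch(b, branch(b, b, b), b), h(T), branch(P, h(false), X2))) ≐ h(branch(B, h(h(U)), branch(h(h(branch(Y, Y, Y))), Y, branch(h(b), branch(k, B, b), zero)))).
Delete trivial equation false ≐ false.
Decompose branch/3: true ≐ b,  b ≐ b,  M ≐ branch(true, true, zero).
Clash: constants true and b differ; no unifier exists.

FAIL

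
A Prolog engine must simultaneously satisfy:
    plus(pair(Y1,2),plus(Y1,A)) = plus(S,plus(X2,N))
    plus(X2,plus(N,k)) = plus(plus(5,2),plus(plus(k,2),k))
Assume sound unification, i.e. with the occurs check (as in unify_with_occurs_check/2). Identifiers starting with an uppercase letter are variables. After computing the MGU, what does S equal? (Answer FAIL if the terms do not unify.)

Decompose plus/2: pair(Y1,2) = S,  plus(Y1,A) = plus(X2,N).
Bind S := pair(Y1,2); no other remaining equation mentions S.
Decompose plus/2: Y1 = X2,  A = N.
Bind Y1 := X2; no other remaining equation mentions Y1. Substituting into the earlier binding gives S := pair(X2,2).
Bind A := N; no other remaining equation mentions A.
Decompose plus/2: X2 = plus(5,2),  plus(N,k) = plus(plus(k,2),k).
Bind X2 := plus(5,2); no other remaining equation mentions X2. Substituting into the earlier bindings gives S := pair(plus(5,2),2), Y1 := plus(5,2).
Decompose plus/2: N = plus(k,2),  k = k.
Bind N := plus(k,2); no other remaining equation mentions N. Substituting into the earlier binding gives A := plus(k,2).
Delete trivial equation k = k.
MGU = { S -> pair(plus(5,2),2), Y1 -> plus(5,2), A -> plus(k,2), X2 -> plus(5,2), N -> plus(k,2) }, so S -> pair(plus(5,2),2).

pair(plus(5,2),2)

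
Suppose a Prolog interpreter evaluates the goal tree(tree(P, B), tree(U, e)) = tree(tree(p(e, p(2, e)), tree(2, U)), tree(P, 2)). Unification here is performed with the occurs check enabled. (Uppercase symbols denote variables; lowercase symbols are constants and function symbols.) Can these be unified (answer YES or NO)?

Decompose tree/2: tree(P, B) = tree(p(e, p(2, e)), tree(2, U)),  tree(U, e) = tree(P, 2).
Decompose tree/2: P = p(e, p(2, e)),  B = tree(2, U).
Bind P := p(e, p(2, e)); substituting into the one remaining equation that mentions P gives: tree(U, e) = tree(p(e, p(2, e)), 2).
Bind B := tree(2, U); no other remaining equation mentions B.
Decompose tree/2: U = p(e, p(2, e)),  e = 2.
Bind U := p(e, p(2, e)); no other remaining equation mentions U. Substituting into the earlier binding gives B := tree(2, p(e, p(2, e))).
Clash: constants e and 2 differ; no unifier exists.

NO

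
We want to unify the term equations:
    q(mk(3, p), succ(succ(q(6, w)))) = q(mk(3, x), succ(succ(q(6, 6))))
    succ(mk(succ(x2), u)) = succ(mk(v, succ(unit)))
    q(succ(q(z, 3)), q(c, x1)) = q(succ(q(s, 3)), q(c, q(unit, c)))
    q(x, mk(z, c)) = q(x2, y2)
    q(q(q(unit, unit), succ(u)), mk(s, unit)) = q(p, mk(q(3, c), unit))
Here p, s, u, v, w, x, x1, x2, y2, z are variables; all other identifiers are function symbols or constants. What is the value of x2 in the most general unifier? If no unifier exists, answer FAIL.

q(q(unit, unit), succ(succ(unit)))

Decompose q/2: mk(3, p) = mk(3, x),  succ(succ(q(6, w))) = succ(succ(q(6, 6))).
Decompose mk/2: 3 = 3,  p = x.
Delete trivial equation 3 = 3.
Bind p := x; substituting into the one remaining equation that mentions p gives: q(q(q(unit, unit), succ(u)), mk(s, unit)) = q(x, mk(q(3, c), unit)).
Decompose succ/1: succ(q(6, w)) = succ(q(6, 6)).
Decompose succ/1: q(6, w) = q(6, 6).
Decompose q/2: 6 = 6,  w = 6.
Delete trivial equation 6 = 6.
Bind w := 6; no other remaining equation mentions w.
Decompose succ/1: mk(succ(x2), u) = mk(v, succ(unit)).
Decompose mk/2: succ(x2) = v,  u = succ(unit).
Bind v := succ(x2); no other remaining equation mentions v.
Bind u := succ(unit); substituting into the one remaining equation that mentions u gives: q(q(q(unit, unit), succ(succ(unit))), mk(s, unit)) = q(x, mk(q(3, c), unit)).
Decompose q/2: succ(q(z, 3)) = succ(q(s, 3)),  q(c, x1) = q(c, q(unit, c)).
Decompose succ/1: q(z, 3) = q(s, 3).
Decompose q/2: z = s,  3 = 3.
Bind z := s; substituting into the one remaining equation that mentions z gives: q(x, mk(s, c)) = q(x2, y2).
Delete trivial equation 3 = 3.
Decompose q/2: c = c,  x1 = q(unit, c).
Delete trivial equation c = c.
Bind x1 := q(unit, c); no other remaining equation mentions x1.
Decompose q/2: x = x2,  mk(s, c) = y2.
Bind x := x2; substituting into the one remaining equation that mentions x gives: q(q(q(unit, unit), succ(succ(unit))), mk(s, unit)) = q(x2, mk(q(3, c), unit)). Substituting into the earlier binding gives p := x2.
Bind y2 := mk(s, c); no other remaining equation mentions y2.
Decompose q/2: q(q(unit, unit), succ(succ(unit))) = x2,  mk(s, unit) = mk(q(3, c), unit).
Bind x2 := q(q(unit, unit), succ(succ(unit))); no other remaining equation mentions x2. Substituting into the earlier bindings gives p := q(q(unit, unit), succ(succ(unit))), v := succ(q(q(unit, unit), succ(succ(unit)))), x := q(q(unit, unit), succ(succ(unit))).
Decompose mk/2: s = q(3, c),  unit = unit.
Bind s := q(3, c); no other remaining equation mentions s. Substituting into the earlier bindings gives z := q(3, c), y2 := mk(q(3, c), c).
Delete trivial equation unit = unit.
MGU = { p := q(q(unit, unit), succ(succ(unit))), w := 6, v := succ(q(q(unit, unit), succ(succ(unit)))), u := succ(unit), z := q(3, c), x1 := q(unit, c), x := q(q(unit, unit), succ(succ(unit))), y2 := mk(q(3, c), c), x2 := q(q(unit, unit), succ(succ(unit))), s := q(3, c) }, so x2 := q(q(unit, unit), succ(succ(unit))).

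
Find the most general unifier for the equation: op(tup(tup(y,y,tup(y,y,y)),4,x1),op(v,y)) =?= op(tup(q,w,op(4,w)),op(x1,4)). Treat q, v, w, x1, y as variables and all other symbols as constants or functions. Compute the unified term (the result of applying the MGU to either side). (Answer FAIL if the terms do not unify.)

Decompose op/2: tup(tup(y,y,tup(y,y,y)),4,x1) =?= tup(q,w,op(4,w)),  op(v,y) =?= op(x1,4).
Decompose tup/3: tup(y,y,tup(y,y,y)) =?= q,  4 =?= w,  x1 =?= op(4,w).
Bind q := tup(y,y,tup(y,y,y)); no other remaining equation mentions q.
Bind w := 4; substituting into the one remaining equation that mentions w gives: x1 =?= op(4,4).
Bind x1 := op(4,4); substituting into the remaining equation gives: op(v,y) =?= op(op(4,4),4).
Decompose op/2: v =?= op(4,4),  y =?= 4.
Bind v := op(4,4); no other remaining equation mentions v.
Bind y := 4. Substituting into the earlier binding gives q := tup(4,4,tup(4,4,4)).
Applying the MGU to either side gives op(tup(tup(4,4,tup(4,4,4)),4,op(4,4)),op(op(4,4),4)).

op(tup(tup(4,4,tup(4,4,4)),4,op(4,4)),op(op(4,4),4))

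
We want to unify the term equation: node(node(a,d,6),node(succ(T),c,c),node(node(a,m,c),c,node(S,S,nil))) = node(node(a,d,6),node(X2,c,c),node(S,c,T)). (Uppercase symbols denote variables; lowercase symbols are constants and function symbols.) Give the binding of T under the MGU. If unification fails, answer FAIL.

node(node(a,m,c),node(a,m,c),nil)

Decompose node/3: node(a,d,6) = node(a,d,6),  node(succ(T),c,c) = node(X2,c,c),  node(node(a,m,c),c,node(S,S,nil)) = node(S,c,T).
Delete trivial equation node(a,d,6) = node(a,d,6).
Decompose node/3: succ(T) = X2,  c = c,  c = c.
Bind X2 := succ(T); no other remaining equation mentions X2.
Delete trivial equation c = c.
Delete trivial equation c = c.
Decompose node/3: node(a,m,c) = S,  c = c,  node(S,S,nil) = T.
Bind S := node(a,m,c); substituting into the one remaining equation that mentions S gives: node(node(a,m,c),node(a,m,c),nil) = T.
Delete trivial equation c = c.
Bind T := node(node(a,m,c),node(a,m,c),nil). Substituting into the earlier binding gives X2 := succ(node(node(a,m,c),node(a,m,c),nil)).
MGU = { X2 -> succ(node(node(a,m,c),node(a,m,c),nil)), S -> node(a,m,c), T -> node(node(a,m,c),node(a,m,c),nil) }, so T -> node(node(a,m,c),node(a,m,c),nil).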